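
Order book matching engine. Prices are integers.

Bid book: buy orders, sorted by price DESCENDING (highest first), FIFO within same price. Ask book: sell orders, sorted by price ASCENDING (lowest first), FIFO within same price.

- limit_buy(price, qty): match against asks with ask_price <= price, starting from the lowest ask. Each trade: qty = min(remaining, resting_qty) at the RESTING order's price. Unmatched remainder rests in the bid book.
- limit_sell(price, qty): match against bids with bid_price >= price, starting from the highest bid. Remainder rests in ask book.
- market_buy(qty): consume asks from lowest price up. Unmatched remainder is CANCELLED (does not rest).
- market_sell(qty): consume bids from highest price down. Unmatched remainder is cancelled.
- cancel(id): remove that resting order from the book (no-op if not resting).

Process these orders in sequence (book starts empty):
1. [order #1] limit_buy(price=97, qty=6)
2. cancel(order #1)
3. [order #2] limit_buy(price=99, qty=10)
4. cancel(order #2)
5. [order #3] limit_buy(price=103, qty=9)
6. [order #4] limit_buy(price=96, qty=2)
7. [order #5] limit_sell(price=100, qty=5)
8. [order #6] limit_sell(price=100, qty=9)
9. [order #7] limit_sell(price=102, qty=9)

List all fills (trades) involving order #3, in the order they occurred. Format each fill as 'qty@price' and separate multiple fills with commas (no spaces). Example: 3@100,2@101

Answer: 5@103,4@103

Derivation:
After op 1 [order #1] limit_buy(price=97, qty=6): fills=none; bids=[#1:6@97] asks=[-]
After op 2 cancel(order #1): fills=none; bids=[-] asks=[-]
After op 3 [order #2] limit_buy(price=99, qty=10): fills=none; bids=[#2:10@99] asks=[-]
After op 4 cancel(order #2): fills=none; bids=[-] asks=[-]
After op 5 [order #3] limit_buy(price=103, qty=9): fills=none; bids=[#3:9@103] asks=[-]
After op 6 [order #4] limit_buy(price=96, qty=2): fills=none; bids=[#3:9@103 #4:2@96] asks=[-]
After op 7 [order #5] limit_sell(price=100, qty=5): fills=#3x#5:5@103; bids=[#3:4@103 #4:2@96] asks=[-]
After op 8 [order #6] limit_sell(price=100, qty=9): fills=#3x#6:4@103; bids=[#4:2@96] asks=[#6:5@100]
After op 9 [order #7] limit_sell(price=102, qty=9): fills=none; bids=[#4:2@96] asks=[#6:5@100 #7:9@102]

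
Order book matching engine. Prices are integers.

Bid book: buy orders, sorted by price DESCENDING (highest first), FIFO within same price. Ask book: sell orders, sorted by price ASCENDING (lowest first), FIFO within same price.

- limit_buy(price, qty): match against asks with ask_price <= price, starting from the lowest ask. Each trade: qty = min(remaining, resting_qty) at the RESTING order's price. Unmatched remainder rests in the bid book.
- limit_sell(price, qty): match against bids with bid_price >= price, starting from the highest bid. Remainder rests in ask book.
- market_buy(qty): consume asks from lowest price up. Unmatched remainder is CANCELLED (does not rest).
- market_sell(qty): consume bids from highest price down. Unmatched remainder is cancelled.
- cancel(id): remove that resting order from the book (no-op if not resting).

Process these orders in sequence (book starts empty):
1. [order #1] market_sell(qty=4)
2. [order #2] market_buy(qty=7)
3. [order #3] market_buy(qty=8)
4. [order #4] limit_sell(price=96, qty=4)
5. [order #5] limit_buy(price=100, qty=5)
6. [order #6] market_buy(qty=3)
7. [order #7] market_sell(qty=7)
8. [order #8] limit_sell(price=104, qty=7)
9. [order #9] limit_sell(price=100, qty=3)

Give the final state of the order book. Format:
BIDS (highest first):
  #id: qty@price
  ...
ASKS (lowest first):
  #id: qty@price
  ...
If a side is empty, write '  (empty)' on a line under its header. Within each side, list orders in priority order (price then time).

Answer: BIDS (highest first):
  (empty)
ASKS (lowest first):
  #9: 3@100
  #8: 7@104

Derivation:
After op 1 [order #1] market_sell(qty=4): fills=none; bids=[-] asks=[-]
After op 2 [order #2] market_buy(qty=7): fills=none; bids=[-] asks=[-]
After op 3 [order #3] market_buy(qty=8): fills=none; bids=[-] asks=[-]
After op 4 [order #4] limit_sell(price=96, qty=4): fills=none; bids=[-] asks=[#4:4@96]
After op 5 [order #5] limit_buy(price=100, qty=5): fills=#5x#4:4@96; bids=[#5:1@100] asks=[-]
After op 6 [order #6] market_buy(qty=3): fills=none; bids=[#5:1@100] asks=[-]
After op 7 [order #7] market_sell(qty=7): fills=#5x#7:1@100; bids=[-] asks=[-]
After op 8 [order #8] limit_sell(price=104, qty=7): fills=none; bids=[-] asks=[#8:7@104]
After op 9 [order #9] limit_sell(price=100, qty=3): fills=none; bids=[-] asks=[#9:3@100 #8:7@104]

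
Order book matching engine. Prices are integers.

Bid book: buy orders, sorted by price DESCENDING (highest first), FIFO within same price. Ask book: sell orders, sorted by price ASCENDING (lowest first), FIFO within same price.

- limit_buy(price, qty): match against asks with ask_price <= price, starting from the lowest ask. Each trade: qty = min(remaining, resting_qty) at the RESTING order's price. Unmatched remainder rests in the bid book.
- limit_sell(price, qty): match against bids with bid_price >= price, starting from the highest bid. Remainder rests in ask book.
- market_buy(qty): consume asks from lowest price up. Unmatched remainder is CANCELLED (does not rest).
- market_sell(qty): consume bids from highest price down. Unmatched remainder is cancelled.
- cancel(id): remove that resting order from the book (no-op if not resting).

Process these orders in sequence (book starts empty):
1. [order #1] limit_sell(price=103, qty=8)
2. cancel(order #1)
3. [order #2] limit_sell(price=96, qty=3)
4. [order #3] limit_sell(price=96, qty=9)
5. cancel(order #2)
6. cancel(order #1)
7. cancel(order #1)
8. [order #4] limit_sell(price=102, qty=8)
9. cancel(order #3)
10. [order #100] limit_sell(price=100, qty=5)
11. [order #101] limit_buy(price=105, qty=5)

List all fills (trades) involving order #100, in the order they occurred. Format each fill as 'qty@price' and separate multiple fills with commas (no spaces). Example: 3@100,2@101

Answer: 5@100

Derivation:
After op 1 [order #1] limit_sell(price=103, qty=8): fills=none; bids=[-] asks=[#1:8@103]
After op 2 cancel(order #1): fills=none; bids=[-] asks=[-]
After op 3 [order #2] limit_sell(price=96, qty=3): fills=none; bids=[-] asks=[#2:3@96]
After op 4 [order #3] limit_sell(price=96, qty=9): fills=none; bids=[-] asks=[#2:3@96 #3:9@96]
After op 5 cancel(order #2): fills=none; bids=[-] asks=[#3:9@96]
After op 6 cancel(order #1): fills=none; bids=[-] asks=[#3:9@96]
After op 7 cancel(order #1): fills=none; bids=[-] asks=[#3:9@96]
After op 8 [order #4] limit_sell(price=102, qty=8): fills=none; bids=[-] asks=[#3:9@96 #4:8@102]
After op 9 cancel(order #3): fills=none; bids=[-] asks=[#4:8@102]
After op 10 [order #100] limit_sell(price=100, qty=5): fills=none; bids=[-] asks=[#100:5@100 #4:8@102]
After op 11 [order #101] limit_buy(price=105, qty=5): fills=#101x#100:5@100; bids=[-] asks=[#4:8@102]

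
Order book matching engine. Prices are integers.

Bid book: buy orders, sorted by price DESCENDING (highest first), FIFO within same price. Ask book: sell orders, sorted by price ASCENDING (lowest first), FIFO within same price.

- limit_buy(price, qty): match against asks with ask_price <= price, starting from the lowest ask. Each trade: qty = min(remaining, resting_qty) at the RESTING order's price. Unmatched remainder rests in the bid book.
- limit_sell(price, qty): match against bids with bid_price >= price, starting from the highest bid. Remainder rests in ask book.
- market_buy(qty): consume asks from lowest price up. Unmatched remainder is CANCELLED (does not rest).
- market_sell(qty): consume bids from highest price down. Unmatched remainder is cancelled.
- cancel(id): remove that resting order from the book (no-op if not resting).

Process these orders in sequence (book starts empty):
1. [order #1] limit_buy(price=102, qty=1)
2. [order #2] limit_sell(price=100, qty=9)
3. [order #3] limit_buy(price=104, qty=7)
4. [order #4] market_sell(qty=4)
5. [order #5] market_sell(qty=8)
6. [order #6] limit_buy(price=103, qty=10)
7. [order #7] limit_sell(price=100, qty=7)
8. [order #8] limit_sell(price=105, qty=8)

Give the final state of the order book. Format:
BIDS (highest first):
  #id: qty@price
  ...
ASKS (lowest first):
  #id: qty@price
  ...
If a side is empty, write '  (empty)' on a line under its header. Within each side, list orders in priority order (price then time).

Answer: BIDS (highest first):
  #6: 2@103
ASKS (lowest first):
  #8: 8@105

Derivation:
After op 1 [order #1] limit_buy(price=102, qty=1): fills=none; bids=[#1:1@102] asks=[-]
After op 2 [order #2] limit_sell(price=100, qty=9): fills=#1x#2:1@102; bids=[-] asks=[#2:8@100]
After op 3 [order #3] limit_buy(price=104, qty=7): fills=#3x#2:7@100; bids=[-] asks=[#2:1@100]
After op 4 [order #4] market_sell(qty=4): fills=none; bids=[-] asks=[#2:1@100]
After op 5 [order #5] market_sell(qty=8): fills=none; bids=[-] asks=[#2:1@100]
After op 6 [order #6] limit_buy(price=103, qty=10): fills=#6x#2:1@100; bids=[#6:9@103] asks=[-]
After op 7 [order #7] limit_sell(price=100, qty=7): fills=#6x#7:7@103; bids=[#6:2@103] asks=[-]
After op 8 [order #8] limit_sell(price=105, qty=8): fills=none; bids=[#6:2@103] asks=[#8:8@105]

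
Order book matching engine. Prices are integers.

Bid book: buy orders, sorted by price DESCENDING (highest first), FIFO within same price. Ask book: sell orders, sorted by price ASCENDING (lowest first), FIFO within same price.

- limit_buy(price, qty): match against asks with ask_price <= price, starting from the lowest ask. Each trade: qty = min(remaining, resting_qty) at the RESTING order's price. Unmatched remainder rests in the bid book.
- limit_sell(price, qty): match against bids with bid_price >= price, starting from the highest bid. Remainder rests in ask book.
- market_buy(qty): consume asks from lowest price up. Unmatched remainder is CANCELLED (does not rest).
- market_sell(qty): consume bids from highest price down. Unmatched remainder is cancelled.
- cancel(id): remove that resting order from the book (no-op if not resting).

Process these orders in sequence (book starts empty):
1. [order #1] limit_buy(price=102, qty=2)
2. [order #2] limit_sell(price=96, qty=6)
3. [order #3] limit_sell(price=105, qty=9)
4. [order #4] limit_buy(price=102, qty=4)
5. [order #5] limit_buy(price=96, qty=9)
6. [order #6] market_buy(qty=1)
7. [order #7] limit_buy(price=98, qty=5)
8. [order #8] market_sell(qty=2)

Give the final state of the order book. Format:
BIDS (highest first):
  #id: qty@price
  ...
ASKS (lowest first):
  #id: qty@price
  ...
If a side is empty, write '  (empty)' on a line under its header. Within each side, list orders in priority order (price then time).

Answer: BIDS (highest first):
  #7: 3@98
  #5: 9@96
ASKS (lowest first):
  #3: 8@105

Derivation:
After op 1 [order #1] limit_buy(price=102, qty=2): fills=none; bids=[#1:2@102] asks=[-]
After op 2 [order #2] limit_sell(price=96, qty=6): fills=#1x#2:2@102; bids=[-] asks=[#2:4@96]
After op 3 [order #3] limit_sell(price=105, qty=9): fills=none; bids=[-] asks=[#2:4@96 #3:9@105]
After op 4 [order #4] limit_buy(price=102, qty=4): fills=#4x#2:4@96; bids=[-] asks=[#3:9@105]
After op 5 [order #5] limit_buy(price=96, qty=9): fills=none; bids=[#5:9@96] asks=[#3:9@105]
After op 6 [order #6] market_buy(qty=1): fills=#6x#3:1@105; bids=[#5:9@96] asks=[#3:8@105]
After op 7 [order #7] limit_buy(price=98, qty=5): fills=none; bids=[#7:5@98 #5:9@96] asks=[#3:8@105]
After op 8 [order #8] market_sell(qty=2): fills=#7x#8:2@98; bids=[#7:3@98 #5:9@96] asks=[#3:8@105]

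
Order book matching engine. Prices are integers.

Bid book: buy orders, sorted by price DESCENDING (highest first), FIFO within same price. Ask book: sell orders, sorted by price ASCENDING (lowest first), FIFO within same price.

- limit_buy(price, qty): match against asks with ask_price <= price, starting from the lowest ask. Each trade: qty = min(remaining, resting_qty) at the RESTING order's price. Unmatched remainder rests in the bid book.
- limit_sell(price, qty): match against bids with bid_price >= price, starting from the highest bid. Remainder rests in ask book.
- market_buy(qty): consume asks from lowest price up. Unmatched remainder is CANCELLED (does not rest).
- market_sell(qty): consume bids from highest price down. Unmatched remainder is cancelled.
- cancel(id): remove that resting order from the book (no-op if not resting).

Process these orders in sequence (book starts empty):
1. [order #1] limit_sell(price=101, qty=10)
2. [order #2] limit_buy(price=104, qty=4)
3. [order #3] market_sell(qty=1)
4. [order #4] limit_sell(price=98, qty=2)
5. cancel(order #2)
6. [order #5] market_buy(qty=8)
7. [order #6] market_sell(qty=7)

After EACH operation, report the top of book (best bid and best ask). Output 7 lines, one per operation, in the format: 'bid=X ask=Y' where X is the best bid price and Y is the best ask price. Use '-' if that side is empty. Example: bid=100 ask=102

After op 1 [order #1] limit_sell(price=101, qty=10): fills=none; bids=[-] asks=[#1:10@101]
After op 2 [order #2] limit_buy(price=104, qty=4): fills=#2x#1:4@101; bids=[-] asks=[#1:6@101]
After op 3 [order #3] market_sell(qty=1): fills=none; bids=[-] asks=[#1:6@101]
After op 4 [order #4] limit_sell(price=98, qty=2): fills=none; bids=[-] asks=[#4:2@98 #1:6@101]
After op 5 cancel(order #2): fills=none; bids=[-] asks=[#4:2@98 #1:6@101]
After op 6 [order #5] market_buy(qty=8): fills=#5x#4:2@98 #5x#1:6@101; bids=[-] asks=[-]
After op 7 [order #6] market_sell(qty=7): fills=none; bids=[-] asks=[-]

Answer: bid=- ask=101
bid=- ask=101
bid=- ask=101
bid=- ask=98
bid=- ask=98
bid=- ask=-
bid=- ask=-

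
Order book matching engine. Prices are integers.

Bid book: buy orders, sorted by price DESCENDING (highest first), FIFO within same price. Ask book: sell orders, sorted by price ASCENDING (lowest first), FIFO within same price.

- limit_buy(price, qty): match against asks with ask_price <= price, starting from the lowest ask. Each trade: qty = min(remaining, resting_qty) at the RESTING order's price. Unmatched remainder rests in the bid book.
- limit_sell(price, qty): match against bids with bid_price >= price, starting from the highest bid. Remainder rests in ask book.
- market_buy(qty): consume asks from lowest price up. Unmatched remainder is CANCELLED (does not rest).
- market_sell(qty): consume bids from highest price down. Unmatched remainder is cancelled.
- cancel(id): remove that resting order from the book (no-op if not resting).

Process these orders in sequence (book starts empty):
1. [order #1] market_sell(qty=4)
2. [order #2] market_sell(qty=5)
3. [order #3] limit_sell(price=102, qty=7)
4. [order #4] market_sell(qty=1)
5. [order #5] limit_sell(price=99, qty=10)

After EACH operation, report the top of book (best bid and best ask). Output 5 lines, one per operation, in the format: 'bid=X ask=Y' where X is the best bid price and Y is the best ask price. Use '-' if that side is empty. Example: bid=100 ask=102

Answer: bid=- ask=-
bid=- ask=-
bid=- ask=102
bid=- ask=102
bid=- ask=99

Derivation:
After op 1 [order #1] market_sell(qty=4): fills=none; bids=[-] asks=[-]
After op 2 [order #2] market_sell(qty=5): fills=none; bids=[-] asks=[-]
After op 3 [order #3] limit_sell(price=102, qty=7): fills=none; bids=[-] asks=[#3:7@102]
After op 4 [order #4] market_sell(qty=1): fills=none; bids=[-] asks=[#3:7@102]
After op 5 [order #5] limit_sell(price=99, qty=10): fills=none; bids=[-] asks=[#5:10@99 #3:7@102]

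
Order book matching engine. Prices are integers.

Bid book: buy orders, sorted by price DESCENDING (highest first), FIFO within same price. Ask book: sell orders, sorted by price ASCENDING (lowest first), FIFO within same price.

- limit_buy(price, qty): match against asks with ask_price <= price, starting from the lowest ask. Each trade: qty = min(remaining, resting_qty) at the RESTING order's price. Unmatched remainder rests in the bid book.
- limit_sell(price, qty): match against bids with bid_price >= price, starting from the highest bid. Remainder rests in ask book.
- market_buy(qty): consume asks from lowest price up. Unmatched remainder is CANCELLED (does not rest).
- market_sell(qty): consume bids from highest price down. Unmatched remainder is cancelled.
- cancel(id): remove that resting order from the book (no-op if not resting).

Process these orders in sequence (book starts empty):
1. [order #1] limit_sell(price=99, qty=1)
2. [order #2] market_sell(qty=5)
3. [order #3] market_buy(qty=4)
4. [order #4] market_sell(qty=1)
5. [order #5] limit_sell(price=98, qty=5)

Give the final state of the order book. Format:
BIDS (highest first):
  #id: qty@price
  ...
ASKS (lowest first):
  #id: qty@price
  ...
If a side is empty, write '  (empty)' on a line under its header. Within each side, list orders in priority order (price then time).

Answer: BIDS (highest first):
  (empty)
ASKS (lowest first):
  #5: 5@98

Derivation:
After op 1 [order #1] limit_sell(price=99, qty=1): fills=none; bids=[-] asks=[#1:1@99]
After op 2 [order #2] market_sell(qty=5): fills=none; bids=[-] asks=[#1:1@99]
After op 3 [order #3] market_buy(qty=4): fills=#3x#1:1@99; bids=[-] asks=[-]
After op 4 [order #4] market_sell(qty=1): fills=none; bids=[-] asks=[-]
After op 5 [order #5] limit_sell(price=98, qty=5): fills=none; bids=[-] asks=[#5:5@98]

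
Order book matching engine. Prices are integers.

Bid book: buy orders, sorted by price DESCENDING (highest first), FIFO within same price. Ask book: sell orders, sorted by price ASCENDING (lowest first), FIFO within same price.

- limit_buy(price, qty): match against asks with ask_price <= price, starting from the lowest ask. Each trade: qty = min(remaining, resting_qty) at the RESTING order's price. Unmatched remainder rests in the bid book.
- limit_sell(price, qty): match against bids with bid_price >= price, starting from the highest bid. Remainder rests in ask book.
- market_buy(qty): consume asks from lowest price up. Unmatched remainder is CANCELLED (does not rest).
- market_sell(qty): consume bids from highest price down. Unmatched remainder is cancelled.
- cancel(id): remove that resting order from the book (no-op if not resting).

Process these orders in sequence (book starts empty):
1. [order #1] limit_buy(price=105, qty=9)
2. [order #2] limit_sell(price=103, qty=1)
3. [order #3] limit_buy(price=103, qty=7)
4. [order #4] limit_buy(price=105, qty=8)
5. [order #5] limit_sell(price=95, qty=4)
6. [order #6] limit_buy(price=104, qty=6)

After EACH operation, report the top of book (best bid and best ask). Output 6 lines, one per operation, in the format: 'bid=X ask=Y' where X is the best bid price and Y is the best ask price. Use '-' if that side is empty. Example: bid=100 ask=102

After op 1 [order #1] limit_buy(price=105, qty=9): fills=none; bids=[#1:9@105] asks=[-]
After op 2 [order #2] limit_sell(price=103, qty=1): fills=#1x#2:1@105; bids=[#1:8@105] asks=[-]
After op 3 [order #3] limit_buy(price=103, qty=7): fills=none; bids=[#1:8@105 #3:7@103] asks=[-]
After op 4 [order #4] limit_buy(price=105, qty=8): fills=none; bids=[#1:8@105 #4:8@105 #3:7@103] asks=[-]
After op 5 [order #5] limit_sell(price=95, qty=4): fills=#1x#5:4@105; bids=[#1:4@105 #4:8@105 #3:7@103] asks=[-]
After op 6 [order #6] limit_buy(price=104, qty=6): fills=none; bids=[#1:4@105 #4:8@105 #6:6@104 #3:7@103] asks=[-]

Answer: bid=105 ask=-
bid=105 ask=-
bid=105 ask=-
bid=105 ask=-
bid=105 ask=-
bid=105 ask=-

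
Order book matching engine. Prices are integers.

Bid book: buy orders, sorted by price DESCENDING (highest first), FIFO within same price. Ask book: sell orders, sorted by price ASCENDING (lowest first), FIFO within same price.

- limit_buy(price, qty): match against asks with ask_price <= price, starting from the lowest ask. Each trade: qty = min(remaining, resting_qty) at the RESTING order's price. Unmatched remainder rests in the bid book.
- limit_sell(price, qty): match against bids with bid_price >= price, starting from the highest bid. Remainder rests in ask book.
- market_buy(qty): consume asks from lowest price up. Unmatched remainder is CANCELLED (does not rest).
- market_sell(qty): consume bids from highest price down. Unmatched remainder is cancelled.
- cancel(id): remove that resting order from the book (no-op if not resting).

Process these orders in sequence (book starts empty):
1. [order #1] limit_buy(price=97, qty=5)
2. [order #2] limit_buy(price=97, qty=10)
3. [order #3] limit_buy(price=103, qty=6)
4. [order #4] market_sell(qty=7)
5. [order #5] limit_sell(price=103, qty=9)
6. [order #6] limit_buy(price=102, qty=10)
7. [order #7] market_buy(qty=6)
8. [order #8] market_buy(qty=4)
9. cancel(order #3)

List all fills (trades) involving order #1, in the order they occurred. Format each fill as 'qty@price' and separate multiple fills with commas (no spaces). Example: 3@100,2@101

Answer: 1@97

Derivation:
After op 1 [order #1] limit_buy(price=97, qty=5): fills=none; bids=[#1:5@97] asks=[-]
After op 2 [order #2] limit_buy(price=97, qty=10): fills=none; bids=[#1:5@97 #2:10@97] asks=[-]
After op 3 [order #3] limit_buy(price=103, qty=6): fills=none; bids=[#3:6@103 #1:5@97 #2:10@97] asks=[-]
After op 4 [order #4] market_sell(qty=7): fills=#3x#4:6@103 #1x#4:1@97; bids=[#1:4@97 #2:10@97] asks=[-]
After op 5 [order #5] limit_sell(price=103, qty=9): fills=none; bids=[#1:4@97 #2:10@97] asks=[#5:9@103]
After op 6 [order #6] limit_buy(price=102, qty=10): fills=none; bids=[#6:10@102 #1:4@97 #2:10@97] asks=[#5:9@103]
After op 7 [order #7] market_buy(qty=6): fills=#7x#5:6@103; bids=[#6:10@102 #1:4@97 #2:10@97] asks=[#5:3@103]
After op 8 [order #8] market_buy(qty=4): fills=#8x#5:3@103; bids=[#6:10@102 #1:4@97 #2:10@97] asks=[-]
After op 9 cancel(order #3): fills=none; bids=[#6:10@102 #1:4@97 #2:10@97] asks=[-]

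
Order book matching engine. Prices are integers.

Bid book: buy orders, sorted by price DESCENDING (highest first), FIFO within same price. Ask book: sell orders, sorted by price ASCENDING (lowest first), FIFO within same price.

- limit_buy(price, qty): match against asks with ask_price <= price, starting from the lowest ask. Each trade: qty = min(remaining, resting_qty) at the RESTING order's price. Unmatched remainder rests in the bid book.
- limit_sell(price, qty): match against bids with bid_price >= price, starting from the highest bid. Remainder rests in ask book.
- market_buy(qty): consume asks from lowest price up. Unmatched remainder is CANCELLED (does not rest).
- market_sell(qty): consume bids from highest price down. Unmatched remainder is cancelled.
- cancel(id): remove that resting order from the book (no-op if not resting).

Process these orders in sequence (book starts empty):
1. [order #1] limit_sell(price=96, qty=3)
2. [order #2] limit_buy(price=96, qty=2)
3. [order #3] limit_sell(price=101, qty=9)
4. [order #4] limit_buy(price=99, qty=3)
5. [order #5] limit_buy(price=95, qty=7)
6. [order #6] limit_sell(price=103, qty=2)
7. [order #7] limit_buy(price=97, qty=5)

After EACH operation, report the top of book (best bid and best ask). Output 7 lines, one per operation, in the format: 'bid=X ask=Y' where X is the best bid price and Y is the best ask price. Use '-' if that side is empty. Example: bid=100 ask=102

After op 1 [order #1] limit_sell(price=96, qty=3): fills=none; bids=[-] asks=[#1:3@96]
After op 2 [order #2] limit_buy(price=96, qty=2): fills=#2x#1:2@96; bids=[-] asks=[#1:1@96]
After op 3 [order #3] limit_sell(price=101, qty=9): fills=none; bids=[-] asks=[#1:1@96 #3:9@101]
After op 4 [order #4] limit_buy(price=99, qty=3): fills=#4x#1:1@96; bids=[#4:2@99] asks=[#3:9@101]
After op 5 [order #5] limit_buy(price=95, qty=7): fills=none; bids=[#4:2@99 #5:7@95] asks=[#3:9@101]
After op 6 [order #6] limit_sell(price=103, qty=2): fills=none; bids=[#4:2@99 #5:7@95] asks=[#3:9@101 #6:2@103]
After op 7 [order #7] limit_buy(price=97, qty=5): fills=none; bids=[#4:2@99 #7:5@97 #5:7@95] asks=[#3:9@101 #6:2@103]

Answer: bid=- ask=96
bid=- ask=96
bid=- ask=96
bid=99 ask=101
bid=99 ask=101
bid=99 ask=101
bid=99 ask=101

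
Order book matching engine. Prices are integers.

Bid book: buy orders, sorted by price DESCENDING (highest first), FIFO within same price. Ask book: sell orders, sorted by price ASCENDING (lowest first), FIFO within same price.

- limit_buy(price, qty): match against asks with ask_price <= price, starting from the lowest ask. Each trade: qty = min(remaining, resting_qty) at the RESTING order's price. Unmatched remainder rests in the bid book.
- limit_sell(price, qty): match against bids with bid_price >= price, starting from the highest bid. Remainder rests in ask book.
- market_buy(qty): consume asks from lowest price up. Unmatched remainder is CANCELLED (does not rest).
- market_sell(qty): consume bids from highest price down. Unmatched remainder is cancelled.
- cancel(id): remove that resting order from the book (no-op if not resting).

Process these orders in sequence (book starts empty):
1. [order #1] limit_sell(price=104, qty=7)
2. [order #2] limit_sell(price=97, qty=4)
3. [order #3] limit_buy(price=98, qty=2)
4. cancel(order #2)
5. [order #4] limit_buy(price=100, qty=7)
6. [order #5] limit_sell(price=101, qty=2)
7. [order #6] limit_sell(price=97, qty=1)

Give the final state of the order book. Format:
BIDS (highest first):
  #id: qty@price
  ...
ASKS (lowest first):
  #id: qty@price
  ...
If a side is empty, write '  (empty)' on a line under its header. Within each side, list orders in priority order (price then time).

After op 1 [order #1] limit_sell(price=104, qty=7): fills=none; bids=[-] asks=[#1:7@104]
After op 2 [order #2] limit_sell(price=97, qty=4): fills=none; bids=[-] asks=[#2:4@97 #1:7@104]
After op 3 [order #3] limit_buy(price=98, qty=2): fills=#3x#2:2@97; bids=[-] asks=[#2:2@97 #1:7@104]
After op 4 cancel(order #2): fills=none; bids=[-] asks=[#1:7@104]
After op 5 [order #4] limit_buy(price=100, qty=7): fills=none; bids=[#4:7@100] asks=[#1:7@104]
After op 6 [order #5] limit_sell(price=101, qty=2): fills=none; bids=[#4:7@100] asks=[#5:2@101 #1:7@104]
After op 7 [order #6] limit_sell(price=97, qty=1): fills=#4x#6:1@100; bids=[#4:6@100] asks=[#5:2@101 #1:7@104]

Answer: BIDS (highest first):
  #4: 6@100
ASKS (lowest first):
  #5: 2@101
  #1: 7@104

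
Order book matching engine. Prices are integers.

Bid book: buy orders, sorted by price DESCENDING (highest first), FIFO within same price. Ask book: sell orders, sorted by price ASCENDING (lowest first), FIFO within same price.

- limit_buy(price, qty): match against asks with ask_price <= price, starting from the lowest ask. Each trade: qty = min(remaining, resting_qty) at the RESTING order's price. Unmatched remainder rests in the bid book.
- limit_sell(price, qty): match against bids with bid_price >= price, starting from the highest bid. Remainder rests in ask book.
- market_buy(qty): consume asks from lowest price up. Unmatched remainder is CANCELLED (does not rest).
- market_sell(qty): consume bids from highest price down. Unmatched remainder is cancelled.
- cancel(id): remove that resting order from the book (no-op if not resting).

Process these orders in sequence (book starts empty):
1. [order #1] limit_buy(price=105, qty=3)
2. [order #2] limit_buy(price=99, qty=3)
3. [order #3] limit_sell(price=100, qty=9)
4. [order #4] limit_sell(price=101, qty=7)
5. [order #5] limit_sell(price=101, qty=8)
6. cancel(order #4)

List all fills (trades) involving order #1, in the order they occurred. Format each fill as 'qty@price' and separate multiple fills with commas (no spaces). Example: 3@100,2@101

Answer: 3@105

Derivation:
After op 1 [order #1] limit_buy(price=105, qty=3): fills=none; bids=[#1:3@105] asks=[-]
After op 2 [order #2] limit_buy(price=99, qty=3): fills=none; bids=[#1:3@105 #2:3@99] asks=[-]
After op 3 [order #3] limit_sell(price=100, qty=9): fills=#1x#3:3@105; bids=[#2:3@99] asks=[#3:6@100]
After op 4 [order #4] limit_sell(price=101, qty=7): fills=none; bids=[#2:3@99] asks=[#3:6@100 #4:7@101]
After op 5 [order #5] limit_sell(price=101, qty=8): fills=none; bids=[#2:3@99] asks=[#3:6@100 #4:7@101 #5:8@101]
After op 6 cancel(order #4): fills=none; bids=[#2:3@99] asks=[#3:6@100 #5:8@101]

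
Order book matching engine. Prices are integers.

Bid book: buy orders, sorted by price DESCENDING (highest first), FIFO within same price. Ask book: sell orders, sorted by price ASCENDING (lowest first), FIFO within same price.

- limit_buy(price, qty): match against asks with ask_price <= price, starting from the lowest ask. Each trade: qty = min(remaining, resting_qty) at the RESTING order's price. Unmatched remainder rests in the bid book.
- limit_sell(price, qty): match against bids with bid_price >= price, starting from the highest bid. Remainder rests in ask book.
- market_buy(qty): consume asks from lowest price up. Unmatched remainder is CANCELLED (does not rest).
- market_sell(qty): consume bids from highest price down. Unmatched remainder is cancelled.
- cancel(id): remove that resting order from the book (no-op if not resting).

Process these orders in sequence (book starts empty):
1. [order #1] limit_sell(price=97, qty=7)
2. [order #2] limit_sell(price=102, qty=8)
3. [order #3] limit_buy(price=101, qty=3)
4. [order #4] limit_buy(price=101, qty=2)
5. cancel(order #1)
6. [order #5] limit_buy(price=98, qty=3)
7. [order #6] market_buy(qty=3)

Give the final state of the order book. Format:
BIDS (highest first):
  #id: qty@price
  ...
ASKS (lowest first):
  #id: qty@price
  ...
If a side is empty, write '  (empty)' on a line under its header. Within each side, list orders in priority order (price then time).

Answer: BIDS (highest first):
  #5: 3@98
ASKS (lowest first):
  #2: 5@102

Derivation:
After op 1 [order #1] limit_sell(price=97, qty=7): fills=none; bids=[-] asks=[#1:7@97]
After op 2 [order #2] limit_sell(price=102, qty=8): fills=none; bids=[-] asks=[#1:7@97 #2:8@102]
After op 3 [order #3] limit_buy(price=101, qty=3): fills=#3x#1:3@97; bids=[-] asks=[#1:4@97 #2:8@102]
After op 4 [order #4] limit_buy(price=101, qty=2): fills=#4x#1:2@97; bids=[-] asks=[#1:2@97 #2:8@102]
After op 5 cancel(order #1): fills=none; bids=[-] asks=[#2:8@102]
After op 6 [order #5] limit_buy(price=98, qty=3): fills=none; bids=[#5:3@98] asks=[#2:8@102]
After op 7 [order #6] market_buy(qty=3): fills=#6x#2:3@102; bids=[#5:3@98] asks=[#2:5@102]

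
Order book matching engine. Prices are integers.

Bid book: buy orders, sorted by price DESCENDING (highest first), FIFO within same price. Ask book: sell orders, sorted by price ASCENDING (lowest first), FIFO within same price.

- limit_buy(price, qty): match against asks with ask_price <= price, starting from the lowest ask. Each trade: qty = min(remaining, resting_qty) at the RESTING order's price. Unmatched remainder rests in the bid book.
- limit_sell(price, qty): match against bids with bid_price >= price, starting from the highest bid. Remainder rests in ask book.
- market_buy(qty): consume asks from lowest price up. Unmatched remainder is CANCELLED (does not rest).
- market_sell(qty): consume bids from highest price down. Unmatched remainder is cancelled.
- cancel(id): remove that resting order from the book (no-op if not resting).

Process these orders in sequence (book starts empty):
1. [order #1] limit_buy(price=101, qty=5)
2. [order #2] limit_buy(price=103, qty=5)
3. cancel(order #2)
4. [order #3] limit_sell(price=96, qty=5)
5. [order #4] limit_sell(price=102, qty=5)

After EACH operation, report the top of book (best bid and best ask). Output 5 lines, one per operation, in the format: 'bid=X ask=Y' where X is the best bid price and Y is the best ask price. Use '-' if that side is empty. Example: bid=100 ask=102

After op 1 [order #1] limit_buy(price=101, qty=5): fills=none; bids=[#1:5@101] asks=[-]
After op 2 [order #2] limit_buy(price=103, qty=5): fills=none; bids=[#2:5@103 #1:5@101] asks=[-]
After op 3 cancel(order #2): fills=none; bids=[#1:5@101] asks=[-]
After op 4 [order #3] limit_sell(price=96, qty=5): fills=#1x#3:5@101; bids=[-] asks=[-]
After op 5 [order #4] limit_sell(price=102, qty=5): fills=none; bids=[-] asks=[#4:5@102]

Answer: bid=101 ask=-
bid=103 ask=-
bid=101 ask=-
bid=- ask=-
bid=- ask=102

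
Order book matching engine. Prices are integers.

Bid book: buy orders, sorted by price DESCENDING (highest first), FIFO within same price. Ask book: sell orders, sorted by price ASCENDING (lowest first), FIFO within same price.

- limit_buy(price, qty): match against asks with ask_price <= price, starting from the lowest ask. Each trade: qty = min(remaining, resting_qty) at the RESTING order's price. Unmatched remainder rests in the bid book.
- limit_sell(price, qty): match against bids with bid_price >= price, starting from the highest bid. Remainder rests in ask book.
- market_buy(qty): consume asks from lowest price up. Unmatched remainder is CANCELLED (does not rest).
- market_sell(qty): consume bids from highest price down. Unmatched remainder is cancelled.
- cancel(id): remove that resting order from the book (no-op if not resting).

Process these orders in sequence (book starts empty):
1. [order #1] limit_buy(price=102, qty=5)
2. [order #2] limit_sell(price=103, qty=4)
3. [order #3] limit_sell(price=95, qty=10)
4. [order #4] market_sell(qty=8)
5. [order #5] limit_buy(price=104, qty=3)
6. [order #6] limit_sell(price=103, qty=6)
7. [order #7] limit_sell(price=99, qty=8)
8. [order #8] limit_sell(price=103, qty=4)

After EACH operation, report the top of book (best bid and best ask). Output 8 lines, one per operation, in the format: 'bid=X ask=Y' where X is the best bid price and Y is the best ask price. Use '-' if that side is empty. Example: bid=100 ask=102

Answer: bid=102 ask=-
bid=102 ask=103
bid=- ask=95
bid=- ask=95
bid=- ask=95
bid=- ask=95
bid=- ask=95
bid=- ask=95

Derivation:
After op 1 [order #1] limit_buy(price=102, qty=5): fills=none; bids=[#1:5@102] asks=[-]
After op 2 [order #2] limit_sell(price=103, qty=4): fills=none; bids=[#1:5@102] asks=[#2:4@103]
After op 3 [order #3] limit_sell(price=95, qty=10): fills=#1x#3:5@102; bids=[-] asks=[#3:5@95 #2:4@103]
After op 4 [order #4] market_sell(qty=8): fills=none; bids=[-] asks=[#3:5@95 #2:4@103]
After op 5 [order #5] limit_buy(price=104, qty=3): fills=#5x#3:3@95; bids=[-] asks=[#3:2@95 #2:4@103]
After op 6 [order #6] limit_sell(price=103, qty=6): fills=none; bids=[-] asks=[#3:2@95 #2:4@103 #6:6@103]
After op 7 [order #7] limit_sell(price=99, qty=8): fills=none; bids=[-] asks=[#3:2@95 #7:8@99 #2:4@103 #6:6@103]
After op 8 [order #8] limit_sell(price=103, qty=4): fills=none; bids=[-] asks=[#3:2@95 #7:8@99 #2:4@103 #6:6@103 #8:4@103]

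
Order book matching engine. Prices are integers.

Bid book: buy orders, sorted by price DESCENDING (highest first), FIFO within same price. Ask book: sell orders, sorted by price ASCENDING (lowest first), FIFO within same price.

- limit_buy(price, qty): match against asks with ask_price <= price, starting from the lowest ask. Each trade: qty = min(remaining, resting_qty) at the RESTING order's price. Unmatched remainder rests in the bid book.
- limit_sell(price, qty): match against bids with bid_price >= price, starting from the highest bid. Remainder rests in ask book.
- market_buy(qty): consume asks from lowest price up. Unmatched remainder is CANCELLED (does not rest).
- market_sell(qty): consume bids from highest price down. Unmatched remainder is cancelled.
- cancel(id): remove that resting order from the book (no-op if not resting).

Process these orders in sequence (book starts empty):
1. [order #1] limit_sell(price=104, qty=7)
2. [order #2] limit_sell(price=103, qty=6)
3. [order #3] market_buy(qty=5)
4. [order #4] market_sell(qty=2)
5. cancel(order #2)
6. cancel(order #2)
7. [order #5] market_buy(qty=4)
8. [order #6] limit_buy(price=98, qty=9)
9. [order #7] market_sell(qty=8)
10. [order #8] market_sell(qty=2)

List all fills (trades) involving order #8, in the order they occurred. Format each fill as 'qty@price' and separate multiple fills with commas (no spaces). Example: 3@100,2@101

Answer: 1@98

Derivation:
After op 1 [order #1] limit_sell(price=104, qty=7): fills=none; bids=[-] asks=[#1:7@104]
After op 2 [order #2] limit_sell(price=103, qty=6): fills=none; bids=[-] asks=[#2:6@103 #1:7@104]
After op 3 [order #3] market_buy(qty=5): fills=#3x#2:5@103; bids=[-] asks=[#2:1@103 #1:7@104]
After op 4 [order #4] market_sell(qty=2): fills=none; bids=[-] asks=[#2:1@103 #1:7@104]
After op 5 cancel(order #2): fills=none; bids=[-] asks=[#1:7@104]
After op 6 cancel(order #2): fills=none; bids=[-] asks=[#1:7@104]
After op 7 [order #5] market_buy(qty=4): fills=#5x#1:4@104; bids=[-] asks=[#1:3@104]
After op 8 [order #6] limit_buy(price=98, qty=9): fills=none; bids=[#6:9@98] asks=[#1:3@104]
After op 9 [order #7] market_sell(qty=8): fills=#6x#7:8@98; bids=[#6:1@98] asks=[#1:3@104]
After op 10 [order #8] market_sell(qty=2): fills=#6x#8:1@98; bids=[-] asks=[#1:3@104]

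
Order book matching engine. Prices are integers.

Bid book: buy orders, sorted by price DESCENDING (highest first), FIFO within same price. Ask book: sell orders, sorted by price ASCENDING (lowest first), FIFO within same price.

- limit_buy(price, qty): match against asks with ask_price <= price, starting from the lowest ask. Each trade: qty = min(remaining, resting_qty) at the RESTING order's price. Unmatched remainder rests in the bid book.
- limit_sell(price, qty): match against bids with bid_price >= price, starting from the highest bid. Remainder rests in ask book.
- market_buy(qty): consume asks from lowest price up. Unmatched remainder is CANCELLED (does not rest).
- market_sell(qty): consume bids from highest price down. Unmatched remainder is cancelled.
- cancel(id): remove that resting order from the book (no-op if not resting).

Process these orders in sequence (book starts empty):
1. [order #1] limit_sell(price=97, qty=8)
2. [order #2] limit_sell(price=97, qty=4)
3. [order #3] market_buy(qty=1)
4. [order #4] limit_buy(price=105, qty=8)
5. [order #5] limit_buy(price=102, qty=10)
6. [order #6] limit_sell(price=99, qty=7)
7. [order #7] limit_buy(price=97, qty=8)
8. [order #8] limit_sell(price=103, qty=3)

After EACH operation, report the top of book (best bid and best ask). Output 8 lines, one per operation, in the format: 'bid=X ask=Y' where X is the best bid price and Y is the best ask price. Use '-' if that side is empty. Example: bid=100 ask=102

After op 1 [order #1] limit_sell(price=97, qty=8): fills=none; bids=[-] asks=[#1:8@97]
After op 2 [order #2] limit_sell(price=97, qty=4): fills=none; bids=[-] asks=[#1:8@97 #2:4@97]
After op 3 [order #3] market_buy(qty=1): fills=#3x#1:1@97; bids=[-] asks=[#1:7@97 #2:4@97]
After op 4 [order #4] limit_buy(price=105, qty=8): fills=#4x#1:7@97 #4x#2:1@97; bids=[-] asks=[#2:3@97]
After op 5 [order #5] limit_buy(price=102, qty=10): fills=#5x#2:3@97; bids=[#5:7@102] asks=[-]
After op 6 [order #6] limit_sell(price=99, qty=7): fills=#5x#6:7@102; bids=[-] asks=[-]
After op 7 [order #7] limit_buy(price=97, qty=8): fills=none; bids=[#7:8@97] asks=[-]
After op 8 [order #8] limit_sell(price=103, qty=3): fills=none; bids=[#7:8@97] asks=[#8:3@103]

Answer: bid=- ask=97
bid=- ask=97
bid=- ask=97
bid=- ask=97
bid=102 ask=-
bid=- ask=-
bid=97 ask=-
bid=97 ask=103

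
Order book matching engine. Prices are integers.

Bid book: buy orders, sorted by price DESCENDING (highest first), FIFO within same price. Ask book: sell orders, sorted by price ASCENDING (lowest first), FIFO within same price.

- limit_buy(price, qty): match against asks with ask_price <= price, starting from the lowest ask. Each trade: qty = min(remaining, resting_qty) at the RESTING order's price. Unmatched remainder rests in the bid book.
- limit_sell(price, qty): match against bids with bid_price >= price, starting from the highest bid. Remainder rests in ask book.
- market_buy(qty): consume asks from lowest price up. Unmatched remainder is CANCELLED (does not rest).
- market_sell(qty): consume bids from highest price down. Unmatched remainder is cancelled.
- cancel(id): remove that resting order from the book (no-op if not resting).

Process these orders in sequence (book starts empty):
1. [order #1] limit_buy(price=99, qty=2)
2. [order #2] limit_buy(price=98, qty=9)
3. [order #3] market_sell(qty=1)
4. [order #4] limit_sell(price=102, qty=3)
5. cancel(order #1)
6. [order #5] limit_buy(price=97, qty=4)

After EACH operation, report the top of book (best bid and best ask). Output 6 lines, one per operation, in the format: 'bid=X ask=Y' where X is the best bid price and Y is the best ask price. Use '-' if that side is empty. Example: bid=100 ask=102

After op 1 [order #1] limit_buy(price=99, qty=2): fills=none; bids=[#1:2@99] asks=[-]
After op 2 [order #2] limit_buy(price=98, qty=9): fills=none; bids=[#1:2@99 #2:9@98] asks=[-]
After op 3 [order #3] market_sell(qty=1): fills=#1x#3:1@99; bids=[#1:1@99 #2:9@98] asks=[-]
After op 4 [order #4] limit_sell(price=102, qty=3): fills=none; bids=[#1:1@99 #2:9@98] asks=[#4:3@102]
After op 5 cancel(order #1): fills=none; bids=[#2:9@98] asks=[#4:3@102]
After op 6 [order #5] limit_buy(price=97, qty=4): fills=none; bids=[#2:9@98 #5:4@97] asks=[#4:3@102]

Answer: bid=99 ask=-
bid=99 ask=-
bid=99 ask=-
bid=99 ask=102
bid=98 ask=102
bid=98 ask=102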